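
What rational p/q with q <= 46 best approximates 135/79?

41/24

Expand x = 135/79 as a continued fraction with the Euclidean algorithm:
  135 = 1*79 + 56, so a_0 = 1.
  79 = 1*56 + 23, so a_1 = 1.
  56 = 2*23 + 10, so a_2 = 2.
  23 = 2*10 + 3, so a_3 = 2.
  10 = 3*3 + 1, so a_4 = 3.
  3 = 3*1 + 0, so a_5 = 3.
so x = [1; 1, 2, 2, 3, 3].
Convergents (p_i = a_i*p_{i-1} + p_{i-2}, q_i = a_i*q_{i-1} + q_{i-2} with p_{-2}=0, p_{-1}=1, q_{-2}=1, q_{-1}=0), until the denominator exceeds 46:
  i=0: a_0=1, p_0 = 1*1 + 0 = 1, q_0 = 1*0 + 1 = 1.
  i=1: a_1=1, p_1 = 1*1 + 1 = 2, q_1 = 1*1 + 0 = 1.
  i=2: a_2=2, p_2 = 2*2 + 1 = 5, q_2 = 2*1 + 1 = 3.
  i=3: a_3=2, p_3 = 2*5 + 2 = 12, q_3 = 2*3 + 1 = 7.
  i=4: a_4=3, p_4 = 3*12 + 5 = 41, q_4 = 3*7 + 3 = 24.
  i=5: a_5=3, p_5 = 3*41 + 12 = 135, q_5 = 3*24 + 7 = 79.
q_5 = 79 > 46, so the last convergent with denominator <= 46 is p_4/q_4 = 41/24.
The closest fraction with denominator <= 46 is either p_4/q_4 or the intermediate fraction (k*p_4 + p_3)/(k*q_4 + q_3) with the largest k >= 1 whose denominator stays <= 46; these approach x as k grows, and every other convergent or intermediate fraction in range is farther away.
Largest k: floor((46 - q_3)/q_4) = floor((46 - 7)/24) = 1.
That gives (1*41 + 12)/(1*24 + 7) = 53/31.
Compare the errors: |x - 41/24| = |135*24 - 41*79|/(79*24) = 1/1896, and |x - 53/31| = |135*31 - 53*79|/(79*31) = 2/2449.
Cross-multiplying, 1*2449 = 2449 < 3792 = 2*1896, so 1/1896 is smaller: the convergent 41/24 is closer to x than 53/31.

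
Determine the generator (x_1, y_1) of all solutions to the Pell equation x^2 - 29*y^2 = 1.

(x, y) = (9801, 1820)

First expand sqrt(29) as a continued fraction. With x_i = (sqrt(29) + m_i)/d_i and (m_0, d_0) = (0, 1): a_0 = floor(sqrt(29)) = 5, since 5^2 = 25 <= 29 < 36 = 6^2.
Iterate m_{i+1} = d_i*a_i - m_i, d_{i+1} = (29 - m_{i+1}^2)/d_i, a_{i+1} = floor((a_0 + m_{i+1})/d_{i+1}):
  m_1 = 1*5 - 0 = 5, d_1 = (29 - 5^2)/1 = 4/1 = 4, a_1 = floor((5 + 5)/4) = 2.
  m_2 = 4*2 - 5 = 3, d_2 = (29 - 3^2)/4 = 20/4 = 5, a_2 = floor((5 + 3)/5) = 1.
  m_3 = 5*1 - 3 = 2, d_3 = (29 - 2^2)/5 = 25/5 = 5, a_3 = floor((5 + 2)/5) = 1.
  m_4 = 5*1 - 2 = 3, d_4 = (29 - 3^2)/5 = 20/5 = 4, a_4 = floor((5 + 3)/4) = 2.
  m_5 = 4*2 - 3 = 5, d_5 = (29 - 5^2)/4 = 4/4 = 1, a_5 = floor((5 + 5)/1) = 10.
  m_6 = 1*10 - 5 = 5, d_6 = (29 - 5^2)/1 = 4/1 = 4: (m_6, d_6) = (m_1, d_1) = (5, 4), so from here the quotients repeat a_1, ..., a_5; the period length is 5.
So sqrt(29) = [5; (2, 1, 1, 2, 10)] with period length k = 5.
k is odd, so (p_{k-1}, q_{k-1}) only solves x^2 - 29y^2 = -1 and the fundamental solution of x^2 - 29y^2 = 1 is (p_{2k-1}, q_{2k-1}) = (p_9, q_9); compute convergents through index 9, running through the period twice.
Convergents (p_i = a_i*p_{i-1} + p_{i-2}, q_i = a_i*q_{i-1} + q_{i-2} with p_{-2}=0, p_{-1}=1, q_{-2}=1, q_{-1}=0):
  i=0: a_0=5, p_0 = 5*1 + 0 = 5, q_0 = 5*0 + 1 = 1.
  i=1: a_1=2, p_1 = 2*5 + 1 = 11, q_1 = 2*1 + 0 = 2.
  i=2: a_2=1, p_2 = 1*11 + 5 = 16, q_2 = 1*2 + 1 = 3.
  i=3: a_3=1, p_3 = 1*16 + 11 = 27, q_3 = 1*3 + 2 = 5.
  i=4: a_4=2, p_4 = 2*27 + 16 = 70, q_4 = 2*5 + 3 = 13.
  i=5: a_5=10, p_5 = 10*70 + 27 = 727, q_5 = 10*13 + 5 = 135.
  i=6: a_6=2, p_6 = 2*727 + 70 = 1524, q_6 = 2*135 + 13 = 283.
  i=7: a_7=1, p_7 = 1*1524 + 727 = 2251, q_7 = 1*283 + 135 = 418.
  i=8: a_8=1, p_8 = 1*2251 + 1524 = 3775, q_8 = 1*418 + 283 = 701.
  i=9: a_9=2, p_9 = 2*3775 + 2251 = 9801, q_9 = 2*701 + 418 = 1820.
Indeed p_4^2 - 29*q_4^2 = 4900 - 4901 = -1, not +1.
Check: 9801^2 - 29*1820^2 = 96059601 - 96059600 = 1, so (x, y) = (9801, 1820) solves the equation, and by the theorem it is the least positive solution.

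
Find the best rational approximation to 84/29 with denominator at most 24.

Expand x = 84/29 as a continued fraction with the Euclidean algorithm:
  84 = 2*29 + 26, so a_0 = 2.
  29 = 1*26 + 3, so a_1 = 1.
  26 = 8*3 + 2, so a_2 = 8.
  3 = 1*2 + 1, so a_3 = 1.
  2 = 2*1 + 0, so a_4 = 2.
so x = [2; 1, 8, 1, 2].
Convergents (p_i = a_i*p_{i-1} + p_{i-2}, q_i = a_i*q_{i-1} + q_{i-2} with p_{-2}=0, p_{-1}=1, q_{-2}=1, q_{-1}=0), until the denominator exceeds 24:
  i=0: a_0=2, p_0 = 2*1 + 0 = 2, q_0 = 2*0 + 1 = 1.
  i=1: a_1=1, p_1 = 1*2 + 1 = 3, q_1 = 1*1 + 0 = 1.
  i=2: a_2=8, p_2 = 8*3 + 2 = 26, q_2 = 8*1 + 1 = 9.
  i=3: a_3=1, p_3 = 1*26 + 3 = 29, q_3 = 1*9 + 1 = 10.
  i=4: a_4=2, p_4 = 2*29 + 26 = 84, q_4 = 2*10 + 9 = 29.
q_4 = 29 > 24, so the last convergent with denominator <= 24 is p_3/q_3 = 29/10.
The closest fraction with denominator <= 24 is either p_3/q_3 or the intermediate fraction (k*p_3 + p_2)/(k*q_3 + q_2) with the largest k >= 1 whose denominator stays <= 24; these approach x as k grows, and every other convergent or intermediate fraction in range is farther away.
Largest k: floor((24 - q_2)/q_3) = floor((24 - 9)/10) = 1.
That gives (1*29 + 26)/(1*10 + 9) = 55/19.
Compare the errors: |x - 29/10| = |84*10 - 29*29|/(29*10) = 1/290, and |x - 55/19| = |84*19 - 55*29|/(29*19) = 1/551.
Cross-multiplying, 1*290 = 290 < 551 = 1*551, so 1/551 is smaller: the intermediate fraction 55/19 is closer to x than 29/10.

55/19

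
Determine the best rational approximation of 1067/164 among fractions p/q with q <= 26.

13/2

Expand x = 1067/164 as a continued fraction with the Euclidean algorithm:
  1067 = 6*164 + 83, so a_0 = 6.
  164 = 1*83 + 81, so a_1 = 1.
  83 = 1*81 + 2, so a_2 = 1.
  81 = 40*2 + 1, so a_3 = 40.
  2 = 2*1 + 0, so a_4 = 2.
so x = [6; 1, 1, 40, 2].
Convergents (p_i = a_i*p_{i-1} + p_{i-2}, q_i = a_i*q_{i-1} + q_{i-2} with p_{-2}=0, p_{-1}=1, q_{-2}=1, q_{-1}=0), until the denominator exceeds 26:
  i=0: a_0=6, p_0 = 6*1 + 0 = 6, q_0 = 6*0 + 1 = 1.
  i=1: a_1=1, p_1 = 1*6 + 1 = 7, q_1 = 1*1 + 0 = 1.
  i=2: a_2=1, p_2 = 1*7 + 6 = 13, q_2 = 1*1 + 1 = 2.
  i=3: a_3=40, p_3 = 40*13 + 7 = 527, q_3 = 40*2 + 1 = 81.
q_3 = 81 > 26, so the last convergent with denominator <= 26 is p_2/q_2 = 13/2.
The closest fraction with denominator <= 26 is either p_2/q_2 or the intermediate fraction (k*p_2 + p_1)/(k*q_2 + q_1) with the largest k >= 1 whose denominator stays <= 26; these approach x as k grows, and every other convergent or intermediate fraction in range is farther away.
Largest k: floor((26 - q_1)/q_2) = floor((26 - 1)/2) = 12.
That gives (12*13 + 7)/(12*2 + 1) = 163/25.
Compare the errors: |x - 13/2| = |1067*2 - 13*164|/(164*2) = 2/328, and |x - 163/25| = |1067*25 - 163*164|/(164*25) = 57/4100.
Cross-multiplying, 2*4100 = 8200 < 18696 = 57*328, so 2/328 is smaller: the convergent 13/2 is closer to x than 163/25.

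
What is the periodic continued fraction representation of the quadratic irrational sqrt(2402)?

[49; (98)]

Write x_i = (sqrt(2402) + m_i)/d_i with (m_0, d_0) = (0, 1). a_0 = floor(sqrt(2402)) = 49, since 49^2 = 2401 <= 2402 < 2500 = 50^2.
Iterate m_{i+1} = d_i*a_i - m_i, d_{i+1} = (2402 - m_{i+1}^2)/d_i, a_{i+1} = floor((a_0 + m_{i+1})/d_{i+1}):
  m_1 = 1*49 - 0 = 49, d_1 = (2402 - 49^2)/1 = 1/1 = 1, a_1 = floor((49 + 49)/1) = 98.
  m_2 = 1*98 - 49 = 49, d_2 = (2402 - 49^2)/1 = 1/1 = 1: (m_2, d_2) = (m_1, d_1) = (49, 1), so from here the quotient a_1 repeats; the period length is 1.
Hence the expansion of sqrt(2402) is a_0 = 49 followed by the repeating block 98 (period 1).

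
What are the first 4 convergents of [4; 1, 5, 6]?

4/1, 5/1, 29/6, 179/37

Using the convergent recurrence p_i = a_i*p_{i-1} + p_{i-2}, q_i = a_i*q_{i-1} + q_{i-2} with p_{-2}=0, p_{-1}=1, q_{-2}=1, q_{-1}=0:
  i=0: a_0=4, p_0 = 4*1 + 0 = 4, q_0 = 4*0 + 1 = 1.
  i=1: a_1=1, p_1 = 1*4 + 1 = 5, q_1 = 1*1 + 0 = 1.
  i=2: a_2=5, p_2 = 5*5 + 4 = 29, q_2 = 5*1 + 1 = 6.
  i=3: a_3=6, p_3 = 6*29 + 5 = 179, q_3 = 6*6 + 1 = 37.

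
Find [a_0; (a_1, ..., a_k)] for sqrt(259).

Write x_i = (sqrt(259) + m_i)/d_i with (m_0, d_0) = (0, 1). a_0 = floor(sqrt(259)) = 16, since 16^2 = 256 <= 259 < 289 = 17^2.
Iterate m_{i+1} = d_i*a_i - m_i, d_{i+1} = (259 - m_{i+1}^2)/d_i, a_{i+1} = floor((a_0 + m_{i+1})/d_{i+1}):
  m_1 = 1*16 - 0 = 16, d_1 = (259 - 16^2)/1 = 3/1 = 3, a_1 = floor((16 + 16)/3) = 10.
  m_2 = 3*10 - 16 = 14, d_2 = (259 - 14^2)/3 = 63/3 = 21, a_2 = floor((16 + 14)/21) = 1.
  m_3 = 21*1 - 14 = 7, d_3 = (259 - 7^2)/21 = 210/21 = 10, a_3 = floor((16 + 7)/10) = 2.
  m_4 = 10*2 - 7 = 13, d_4 = (259 - 13^2)/10 = 90/10 = 9, a_4 = floor((16 + 13)/9) = 3.
  m_5 = 9*3 - 13 = 14, d_5 = (259 - 14^2)/9 = 63/9 = 7, a_5 = floor((16 + 14)/7) = 4.
  m_6 = 7*4 - 14 = 14, d_6 = (259 - 14^2)/7 = 63/7 = 9, a_6 = floor((16 + 14)/9) = 3.
  m_7 = 9*3 - 14 = 13, d_7 = (259 - 13^2)/9 = 90/9 = 10, a_7 = floor((16 + 13)/10) = 2.
  m_8 = 10*2 - 13 = 7, d_8 = (259 - 7^2)/10 = 210/10 = 21, a_8 = floor((16 + 7)/21) = 1.
  m_9 = 21*1 - 7 = 14, d_9 = (259 - 14^2)/21 = 63/21 = 3, a_9 = floor((16 + 14)/3) = 10.
  m_10 = 3*10 - 14 = 16, d_10 = (259 - 16^2)/3 = 3/3 = 1, a_10 = floor((16 + 16)/1) = 32.
  m_11 = 1*32 - 16 = 16, d_11 = (259 - 16^2)/1 = 3/1 = 3: (m_11, d_11) = (m_1, d_1) = (16, 3), so from here the quotients repeat a_1, ..., a_10; the period length is 10.
Hence the expansion of sqrt(259) is a_0 = 16 followed by the repeating block 10, 1, 2, 3, 4, 3, 2, 1, 10, 32 (period 10).

[16; (10, 1, 2, 3, 4, 3, 2, 1, 10, 32)]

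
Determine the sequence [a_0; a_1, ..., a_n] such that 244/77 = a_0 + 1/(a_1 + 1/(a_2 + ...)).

Run the Euclidean algorithm on 244 and 77; the successive quotients are the partial quotients a_0, a_1, ... (each step inverts the fractional part left over by the previous one):
  244 = 3*77 + 13, so a_0 = 3.
  77 = 5*13 + 12, so a_1 = 5.
  13 = 1*12 + 1, so a_2 = 1.
  12 = 12*1 + 0, so a_3 = 12.
The remainder reaches 0 after 4 divisions, so the expansion has 4 partial quotients, read off in order.

[3; 5, 1, 12]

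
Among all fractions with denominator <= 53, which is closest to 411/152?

Expand x = 411/152 as a continued fraction with the Euclidean algorithm:
  411 = 2*152 + 107, so a_0 = 2.
  152 = 1*107 + 45, so a_1 = 1.
  107 = 2*45 + 17, so a_2 = 2.
  45 = 2*17 + 11, so a_3 = 2.
  17 = 1*11 + 6, so a_4 = 1.
  11 = 1*6 + 5, so a_5 = 1.
  6 = 1*5 + 1, so a_6 = 1.
  5 = 5*1 + 0, so a_7 = 5.
so x = [2; 1, 2, 2, 1, 1, 1, 5].
Convergents (p_i = a_i*p_{i-1} + p_{i-2}, q_i = a_i*q_{i-1} + q_{i-2} with p_{-2}=0, p_{-1}=1, q_{-2}=1, q_{-1}=0), until the denominator exceeds 53:
  i=0: a_0=2, p_0 = 2*1 + 0 = 2, q_0 = 2*0 + 1 = 1.
  i=1: a_1=1, p_1 = 1*2 + 1 = 3, q_1 = 1*1 + 0 = 1.
  i=2: a_2=2, p_2 = 2*3 + 2 = 8, q_2 = 2*1 + 1 = 3.
  i=3: a_3=2, p_3 = 2*8 + 3 = 19, q_3 = 2*3 + 1 = 7.
  i=4: a_4=1, p_4 = 1*19 + 8 = 27, q_4 = 1*7 + 3 = 10.
  i=5: a_5=1, p_5 = 1*27 + 19 = 46, q_5 = 1*10 + 7 = 17.
  i=6: a_6=1, p_6 = 1*46 + 27 = 73, q_6 = 1*17 + 10 = 27.
  i=7: a_7=5, p_7 = 5*73 + 46 = 411, q_7 = 5*27 + 17 = 152.
q_7 = 152 > 53, so the last convergent with denominator <= 53 is p_6/q_6 = 73/27.
The closest fraction with denominator <= 53 is either p_6/q_6 or the intermediate fraction (k*p_6 + p_5)/(k*q_6 + q_5) with the largest k >= 1 whose denominator stays <= 53; these approach x as k grows, and every other convergent or intermediate fraction in range is farther away.
Largest k: floor((53 - q_5)/q_6) = floor((53 - 17)/27) = 1.
That gives (1*73 + 46)/(1*27 + 17) = 119/44.
Compare the errors: |x - 73/27| = |411*27 - 73*152|/(152*27) = 1/4104, and |x - 119/44| = |411*44 - 119*152|/(152*44) = 4/6688.
Cross-multiplying, 1*6688 = 6688 < 16416 = 4*4104, so 1/4104 is smaller: the convergent 73/27 is closer to x than 119/44.

73/27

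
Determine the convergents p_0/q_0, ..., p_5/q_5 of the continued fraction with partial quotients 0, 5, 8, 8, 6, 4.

0/1, 1/5, 8/41, 65/333, 398/2039, 1657/8489

Using the convergent recurrence p_i = a_i*p_{i-1} + p_{i-2}, q_i = a_i*q_{i-1} + q_{i-2} with p_{-2}=0, p_{-1}=1, q_{-2}=1, q_{-1}=0:
  i=0: a_0=0, p_0 = 0*1 + 0 = 0, q_0 = 0*0 + 1 = 1.
  i=1: a_1=5, p_1 = 5*0 + 1 = 1, q_1 = 5*1 + 0 = 5.
  i=2: a_2=8, p_2 = 8*1 + 0 = 8, q_2 = 8*5 + 1 = 41.
  i=3: a_3=8, p_3 = 8*8 + 1 = 65, q_3 = 8*41 + 5 = 333.
  i=4: a_4=6, p_4 = 6*65 + 8 = 398, q_4 = 6*333 + 41 = 2039.
  i=5: a_5=4, p_5 = 4*398 + 65 = 1657, q_5 = 4*2039 + 333 = 8489.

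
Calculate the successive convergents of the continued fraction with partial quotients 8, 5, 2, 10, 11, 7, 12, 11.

8/1, 41/5, 90/11, 941/115, 10441/1276, 74028/9047, 898777/109840, 9960575/1217287

Using the convergent recurrence p_i = a_i*p_{i-1} + p_{i-2}, q_i = a_i*q_{i-1} + q_{i-2} with p_{-2}=0, p_{-1}=1, q_{-2}=1, q_{-1}=0:
  i=0: a_0=8, p_0 = 8*1 + 0 = 8, q_0 = 8*0 + 1 = 1.
  i=1: a_1=5, p_1 = 5*8 + 1 = 41, q_1 = 5*1 + 0 = 5.
  i=2: a_2=2, p_2 = 2*41 + 8 = 90, q_2 = 2*5 + 1 = 11.
  i=3: a_3=10, p_3 = 10*90 + 41 = 941, q_3 = 10*11 + 5 = 115.
  i=4: a_4=11, p_4 = 11*941 + 90 = 10441, q_4 = 11*115 + 11 = 1276.
  i=5: a_5=7, p_5 = 7*10441 + 941 = 74028, q_5 = 7*1276 + 115 = 9047.
  i=6: a_6=12, p_6 = 12*74028 + 10441 = 898777, q_6 = 12*9047 + 1276 = 109840.
  i=7: a_7=11, p_7 = 11*898777 + 74028 = 9960575, q_7 = 11*109840 + 9047 = 1217287.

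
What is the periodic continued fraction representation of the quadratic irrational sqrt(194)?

Write x_i = (sqrt(194) + m_i)/d_i with (m_0, d_0) = (0, 1). a_0 = floor(sqrt(194)) = 13, since 13^2 = 169 <= 194 < 196 = 14^2.
Iterate m_{i+1} = d_i*a_i - m_i, d_{i+1} = (194 - m_{i+1}^2)/d_i, a_{i+1} = floor((a_0 + m_{i+1})/d_{i+1}):
  m_1 = 1*13 - 0 = 13, d_1 = (194 - 13^2)/1 = 25/1 = 25, a_1 = floor((13 + 13)/25) = 1.
  m_2 = 25*1 - 13 = 12, d_2 = (194 - 12^2)/25 = 50/25 = 2, a_2 = floor((13 + 12)/2) = 12.
  m_3 = 2*12 - 12 = 12, d_3 = (194 - 12^2)/2 = 50/2 = 25, a_3 = floor((13 + 12)/25) = 1.
  m_4 = 25*1 - 12 = 13, d_4 = (194 - 13^2)/25 = 25/25 = 1, a_4 = floor((13 + 13)/1) = 26.
  m_5 = 1*26 - 13 = 13, d_5 = (194 - 13^2)/1 = 25/1 = 25: (m_5, d_5) = (m_1, d_1) = (13, 25), so from here the quotients repeat a_1, ..., a_4; the period length is 4.
Hence the expansion of sqrt(194) is a_0 = 13 followed by the repeating block 1, 12, 1, 26 (period 4).

[13; (1, 12, 1, 26)]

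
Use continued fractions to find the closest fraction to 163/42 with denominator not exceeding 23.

66/17

Expand x = 163/42 as a continued fraction with the Euclidean algorithm:
  163 = 3*42 + 37, so a_0 = 3.
  42 = 1*37 + 5, so a_1 = 1.
  37 = 7*5 + 2, so a_2 = 7.
  5 = 2*2 + 1, so a_3 = 2.
  2 = 2*1 + 0, so a_4 = 2.
so x = [3; 1, 7, 2, 2].
Convergents (p_i = a_i*p_{i-1} + p_{i-2}, q_i = a_i*q_{i-1} + q_{i-2} with p_{-2}=0, p_{-1}=1, q_{-2}=1, q_{-1}=0), until the denominator exceeds 23:
  i=0: a_0=3, p_0 = 3*1 + 0 = 3, q_0 = 3*0 + 1 = 1.
  i=1: a_1=1, p_1 = 1*3 + 1 = 4, q_1 = 1*1 + 0 = 1.
  i=2: a_2=7, p_2 = 7*4 + 3 = 31, q_2 = 7*1 + 1 = 8.
  i=3: a_3=2, p_3 = 2*31 + 4 = 66, q_3 = 2*8 + 1 = 17.
  i=4: a_4=2, p_4 = 2*66 + 31 = 163, q_4 = 2*17 + 8 = 42.
q_4 = 42 > 23, so the last convergent with denominator <= 23 is p_3/q_3 = 66/17.
The closest fraction with denominator <= 23 is either p_3/q_3 or the intermediate fraction (k*p_3 + p_2)/(k*q_3 + q_2) with the largest k >= 1 whose denominator stays <= 23; these approach x as k grows, and every other convergent or intermediate fraction in range is farther away.
Largest k: floor((23 - q_2)/q_3) = floor((23 - 8)/17) = 0.
Since k = 0, no intermediate fraction beyond p_3/q_3 has denominator <= 23, so the convergent 66/17 is the closest (its error is |163*17 - 66*42|/(42*17) = 1/714).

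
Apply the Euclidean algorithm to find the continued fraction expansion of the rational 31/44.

Run the Euclidean algorithm on 31 and 44; the successive quotients are the partial quotients a_0, a_1, ... (each step inverts the fractional part left over by the previous one):
  31 = 0*44 + 31, so a_0 = 0.
  44 = 1*31 + 13, so a_1 = 1.
  31 = 2*13 + 5, so a_2 = 2.
  13 = 2*5 + 3, so a_3 = 2.
  5 = 1*3 + 2, so a_4 = 1.
  3 = 1*2 + 1, so a_5 = 1.
  2 = 2*1 + 0, so a_6 = 2.
The remainder reaches 0 after 7 divisions, so the expansion has 7 partial quotients, read off in order.

[0; 1, 2, 2, 1, 1, 2]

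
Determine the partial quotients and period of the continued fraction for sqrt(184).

[13; (1, 1, 3, 2, 1, 2, 1, 2, 3, 1, 1, 26)]

Write x_i = (sqrt(184) + m_i)/d_i with (m_0, d_0) = (0, 1). a_0 = floor(sqrt(184)) = 13, since 13^2 = 169 <= 184 < 196 = 14^2.
Iterate m_{i+1} = d_i*a_i - m_i, d_{i+1} = (184 - m_{i+1}^2)/d_i, a_{i+1} = floor((a_0 + m_{i+1})/d_{i+1}):
  m_1 = 1*13 - 0 = 13, d_1 = (184 - 13^2)/1 = 15/1 = 15, a_1 = floor((13 + 13)/15) = 1.
  m_2 = 15*1 - 13 = 2, d_2 = (184 - 2^2)/15 = 180/15 = 12, a_2 = floor((13 + 2)/12) = 1.
  m_3 = 12*1 - 2 = 10, d_3 = (184 - 10^2)/12 = 84/12 = 7, a_3 = floor((13 + 10)/7) = 3.
  m_4 = 7*3 - 10 = 11, d_4 = (184 - 11^2)/7 = 63/7 = 9, a_4 = floor((13 + 11)/9) = 2.
  m_5 = 9*2 - 11 = 7, d_5 = (184 - 7^2)/9 = 135/9 = 15, a_5 = floor((13 + 7)/15) = 1.
  m_6 = 15*1 - 7 = 8, d_6 = (184 - 8^2)/15 = 120/15 = 8, a_6 = floor((13 + 8)/8) = 2.
  m_7 = 8*2 - 8 = 8, d_7 = (184 - 8^2)/8 = 120/8 = 15, a_7 = floor((13 + 8)/15) = 1.
  m_8 = 15*1 - 8 = 7, d_8 = (184 - 7^2)/15 = 135/15 = 9, a_8 = floor((13 + 7)/9) = 2.
  m_9 = 9*2 - 7 = 11, d_9 = (184 - 11^2)/9 = 63/9 = 7, a_9 = floor((13 + 11)/7) = 3.
  m_10 = 7*3 - 11 = 10, d_10 = (184 - 10^2)/7 = 84/7 = 12, a_10 = floor((13 + 10)/12) = 1.
  m_11 = 12*1 - 10 = 2, d_11 = (184 - 2^2)/12 = 180/12 = 15, a_11 = floor((13 + 2)/15) = 1.
  m_12 = 15*1 - 2 = 13, d_12 = (184 - 13^2)/15 = 15/15 = 1, a_12 = floor((13 + 13)/1) = 26.
  m_13 = 1*26 - 13 = 13, d_13 = (184 - 13^2)/1 = 15/1 = 15: (m_13, d_13) = (m_1, d_1) = (13, 15), so from here the quotients repeat a_1, ..., a_12; the period length is 12.
Hence the expansion of sqrt(184) is a_0 = 13 followed by the repeating block 1, 1, 3, 2, 1, 2, 1, 2, 3, 1, 1, 26 (period 12).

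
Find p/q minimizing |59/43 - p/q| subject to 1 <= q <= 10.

11/8

Expand x = 59/43 as a continued fraction with the Euclidean algorithm:
  59 = 1*43 + 16, so a_0 = 1.
  43 = 2*16 + 11, so a_1 = 2.
  16 = 1*11 + 5, so a_2 = 1.
  11 = 2*5 + 1, so a_3 = 2.
  5 = 5*1 + 0, so a_4 = 5.
so x = [1; 2, 1, 2, 5].
Convergents (p_i = a_i*p_{i-1} + p_{i-2}, q_i = a_i*q_{i-1} + q_{i-2} with p_{-2}=0, p_{-1}=1, q_{-2}=1, q_{-1}=0), until the denominator exceeds 10:
  i=0: a_0=1, p_0 = 1*1 + 0 = 1, q_0 = 1*0 + 1 = 1.
  i=1: a_1=2, p_1 = 2*1 + 1 = 3, q_1 = 2*1 + 0 = 2.
  i=2: a_2=1, p_2 = 1*3 + 1 = 4, q_2 = 1*2 + 1 = 3.
  i=3: a_3=2, p_3 = 2*4 + 3 = 11, q_3 = 2*3 + 2 = 8.
  i=4: a_4=5, p_4 = 5*11 + 4 = 59, q_4 = 5*8 + 3 = 43.
q_4 = 43 > 10, so the last convergent with denominator <= 10 is p_3/q_3 = 11/8.
The closest fraction with denominator <= 10 is either p_3/q_3 or the intermediate fraction (k*p_3 + p_2)/(k*q_3 + q_2) with the largest k >= 1 whose denominator stays <= 10; these approach x as k grows, and every other convergent or intermediate fraction in range is farther away.
Largest k: floor((10 - q_2)/q_3) = floor((10 - 3)/8) = 0.
Since k = 0, no intermediate fraction beyond p_3/q_3 has denominator <= 10, so the convergent 11/8 is the closest (its error is |59*8 - 11*43|/(43*8) = 1/344).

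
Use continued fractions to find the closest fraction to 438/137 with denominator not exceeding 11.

16/5

Expand x = 438/137 as a continued fraction with the Euclidean algorithm:
  438 = 3*137 + 27, so a_0 = 3.
  137 = 5*27 + 2, so a_1 = 5.
  27 = 13*2 + 1, so a_2 = 13.
  2 = 2*1 + 0, so a_3 = 2.
so x = [3; 5, 13, 2].
Convergents (p_i = a_i*p_{i-1} + p_{i-2}, q_i = a_i*q_{i-1} + q_{i-2} with p_{-2}=0, p_{-1}=1, q_{-2}=1, q_{-1}=0), until the denominator exceeds 11:
  i=0: a_0=3, p_0 = 3*1 + 0 = 3, q_0 = 3*0 + 1 = 1.
  i=1: a_1=5, p_1 = 5*3 + 1 = 16, q_1 = 5*1 + 0 = 5.
  i=2: a_2=13, p_2 = 13*16 + 3 = 211, q_2 = 13*5 + 1 = 66.
q_2 = 66 > 11, so the last convergent with denominator <= 11 is p_1/q_1 = 16/5.
The closest fraction with denominator <= 11 is either p_1/q_1 or the intermediate fraction (k*p_1 + p_0)/(k*q_1 + q_0) with the largest k >= 1 whose denominator stays <= 11; these approach x as k grows, and every other convergent or intermediate fraction in range is farther away.
Largest k: floor((11 - q_0)/q_1) = floor((11 - 1)/5) = 2.
That gives (2*16 + 3)/(2*5 + 1) = 35/11.
Compare the errors: |x - 16/5| = |438*5 - 16*137|/(137*5) = 2/685, and |x - 35/11| = |438*11 - 35*137|/(137*11) = 23/1507.
Cross-multiplying, 2*1507 = 3014 < 15755 = 23*685, so 2/685 is smaller: the convergent 16/5 is closer to x than 35/11.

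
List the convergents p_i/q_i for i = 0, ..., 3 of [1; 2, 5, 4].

1/1, 3/2, 16/11, 67/46

Using the convergent recurrence p_i = a_i*p_{i-1} + p_{i-2}, q_i = a_i*q_{i-1} + q_{i-2} with p_{-2}=0, p_{-1}=1, q_{-2}=1, q_{-1}=0:
  i=0: a_0=1, p_0 = 1*1 + 0 = 1, q_0 = 1*0 + 1 = 1.
  i=1: a_1=2, p_1 = 2*1 + 1 = 3, q_1 = 2*1 + 0 = 2.
  i=2: a_2=5, p_2 = 5*3 + 1 = 16, q_2 = 5*2 + 1 = 11.
  i=3: a_3=4, p_3 = 4*16 + 3 = 67, q_3 = 4*11 + 2 = 46.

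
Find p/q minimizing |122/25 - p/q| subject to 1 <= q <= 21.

83/17

Expand x = 122/25 as a continued fraction with the Euclidean algorithm:
  122 = 4*25 + 22, so a_0 = 4.
  25 = 1*22 + 3, so a_1 = 1.
  22 = 7*3 + 1, so a_2 = 7.
  3 = 3*1 + 0, so a_3 = 3.
so x = [4; 1, 7, 3].
Convergents (p_i = a_i*p_{i-1} + p_{i-2}, q_i = a_i*q_{i-1} + q_{i-2} with p_{-2}=0, p_{-1}=1, q_{-2}=1, q_{-1}=0), until the denominator exceeds 21:
  i=0: a_0=4, p_0 = 4*1 + 0 = 4, q_0 = 4*0 + 1 = 1.
  i=1: a_1=1, p_1 = 1*4 + 1 = 5, q_1 = 1*1 + 0 = 1.
  i=2: a_2=7, p_2 = 7*5 + 4 = 39, q_2 = 7*1 + 1 = 8.
  i=3: a_3=3, p_3 = 3*39 + 5 = 122, q_3 = 3*8 + 1 = 25.
q_3 = 25 > 21, so the last convergent with denominator <= 21 is p_2/q_2 = 39/8.
The closest fraction with denominator <= 21 is either p_2/q_2 or the intermediate fraction (k*p_2 + p_1)/(k*q_2 + q_1) with the largest k >= 1 whose denominator stays <= 21; these approach x as k grows, and every other convergent or intermediate fraction in range is farther away.
Largest k: floor((21 - q_1)/q_2) = floor((21 - 1)/8) = 2.
That gives (2*39 + 5)/(2*8 + 1) = 83/17.
Compare the errors: |x - 39/8| = |122*8 - 39*25|/(25*8) = 1/200, and |x - 83/17| = |122*17 - 83*25|/(25*17) = 1/425.
Cross-multiplying, 1*200 = 200 < 425 = 1*425, so 1/425 is smaller: the intermediate fraction 83/17 is closer to x than 39/8.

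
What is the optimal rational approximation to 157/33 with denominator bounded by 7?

Expand x = 157/33 as a continued fraction with the Euclidean algorithm:
  157 = 4*33 + 25, so a_0 = 4.
  33 = 1*25 + 8, so a_1 = 1.
  25 = 3*8 + 1, so a_2 = 3.
  8 = 8*1 + 0, so a_3 = 8.
so x = [4; 1, 3, 8].
Convergents (p_i = a_i*p_{i-1} + p_{i-2}, q_i = a_i*q_{i-1} + q_{i-2} with p_{-2}=0, p_{-1}=1, q_{-2}=1, q_{-1}=0), until the denominator exceeds 7:
  i=0: a_0=4, p_0 = 4*1 + 0 = 4, q_0 = 4*0 + 1 = 1.
  i=1: a_1=1, p_1 = 1*4 + 1 = 5, q_1 = 1*1 + 0 = 1.
  i=2: a_2=3, p_2 = 3*5 + 4 = 19, q_2 = 3*1 + 1 = 4.
  i=3: a_3=8, p_3 = 8*19 + 5 = 157, q_3 = 8*4 + 1 = 33.
q_3 = 33 > 7, so the last convergent with denominator <= 7 is p_2/q_2 = 19/4.
The closest fraction with denominator <= 7 is either p_2/q_2 or the intermediate fraction (k*p_2 + p_1)/(k*q_2 + q_1) with the largest k >= 1 whose denominator stays <= 7; these approach x as k grows, and every other convergent or intermediate fraction in range is farther away.
Largest k: floor((7 - q_1)/q_2) = floor((7 - 1)/4) = 1.
That gives (1*19 + 5)/(1*4 + 1) = 24/5.
Compare the errors: |x - 19/4| = |157*4 - 19*33|/(33*4) = 1/132, and |x - 24/5| = |157*5 - 24*33|/(33*5) = 7/165.
Cross-multiplying, 1*165 = 165 < 924 = 7*132, so 1/132 is smaller: the convergent 19/4 is closer to x than 24/5.

19/4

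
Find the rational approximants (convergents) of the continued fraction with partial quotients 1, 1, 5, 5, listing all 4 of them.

1/1, 2/1, 11/6, 57/31

Using the convergent recurrence p_i = a_i*p_{i-1} + p_{i-2}, q_i = a_i*q_{i-1} + q_{i-2} with p_{-2}=0, p_{-1}=1, q_{-2}=1, q_{-1}=0:
  i=0: a_0=1, p_0 = 1*1 + 0 = 1, q_0 = 1*0 + 1 = 1.
  i=1: a_1=1, p_1 = 1*1 + 1 = 2, q_1 = 1*1 + 0 = 1.
  i=2: a_2=5, p_2 = 5*2 + 1 = 11, q_2 = 5*1 + 1 = 6.
  i=3: a_3=5, p_3 = 5*11 + 2 = 57, q_3 = 5*6 + 1 = 31.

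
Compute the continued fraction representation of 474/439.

[1; 12, 1, 1, 5, 3]

Run the Euclidean algorithm on 474 and 439; the successive quotients are the partial quotients a_0, a_1, ... (each step inverts the fractional part left over by the previous one):
  474 = 1*439 + 35, so a_0 = 1.
  439 = 12*35 + 19, so a_1 = 12.
  35 = 1*19 + 16, so a_2 = 1.
  19 = 1*16 + 3, so a_3 = 1.
  16 = 5*3 + 1, so a_4 = 5.
  3 = 3*1 + 0, so a_5 = 3.
The remainder reaches 0 after 6 divisions, so the expansion has 6 partial quotients, read off in order.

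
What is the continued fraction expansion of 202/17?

[11; 1, 7, 2]

Run the Euclidean algorithm on 202 and 17; the successive quotients are the partial quotients a_0, a_1, ... (each step inverts the fractional part left over by the previous one):
  202 = 11*17 + 15, so a_0 = 11.
  17 = 1*15 + 2, so a_1 = 1.
  15 = 7*2 + 1, so a_2 = 7.
  2 = 2*1 + 0, so a_3 = 2.
The remainder reaches 0 after 4 divisions, so the expansion has 4 partial quotients, read off in order.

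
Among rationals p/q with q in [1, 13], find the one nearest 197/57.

Expand x = 197/57 as a continued fraction with the Euclidean algorithm:
  197 = 3*57 + 26, so a_0 = 3.
  57 = 2*26 + 5, so a_1 = 2.
  26 = 5*5 + 1, so a_2 = 5.
  5 = 5*1 + 0, so a_3 = 5.
so x = [3; 2, 5, 5].
Convergents (p_i = a_i*p_{i-1} + p_{i-2}, q_i = a_i*q_{i-1} + q_{i-2} with p_{-2}=0, p_{-1}=1, q_{-2}=1, q_{-1}=0), until the denominator exceeds 13:
  i=0: a_0=3, p_0 = 3*1 + 0 = 3, q_0 = 3*0 + 1 = 1.
  i=1: a_1=2, p_1 = 2*3 + 1 = 7, q_1 = 2*1 + 0 = 2.
  i=2: a_2=5, p_2 = 5*7 + 3 = 38, q_2 = 5*2 + 1 = 11.
  i=3: a_3=5, p_3 = 5*38 + 7 = 197, q_3 = 5*11 + 2 = 57.
q_3 = 57 > 13, so the last convergent with denominator <= 13 is p_2/q_2 = 38/11.
The closest fraction with denominator <= 13 is either p_2/q_2 or the intermediate fraction (k*p_2 + p_1)/(k*q_2 + q_1) with the largest k >= 1 whose denominator stays <= 13; these approach x as k grows, and every other convergent or intermediate fraction in range is farther away.
Largest k: floor((13 - q_1)/q_2) = floor((13 - 2)/11) = 1.
That gives (1*38 + 7)/(1*11 + 2) = 45/13.
Compare the errors: |x - 38/11| = |197*11 - 38*57|/(57*11) = 1/627, and |x - 45/13| = |197*13 - 45*57|/(57*13) = 4/741.
Cross-multiplying, 1*741 = 741 < 2508 = 4*627, so 1/627 is smaller: the convergent 38/11 is closer to x than 45/13.

38/11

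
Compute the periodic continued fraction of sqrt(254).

Write x_i = (sqrt(254) + m_i)/d_i with (m_0, d_0) = (0, 1). a_0 = floor(sqrt(254)) = 15, since 15^2 = 225 <= 254 < 256 = 16^2.
Iterate m_{i+1} = d_i*a_i - m_i, d_{i+1} = (254 - m_{i+1}^2)/d_i, a_{i+1} = floor((a_0 + m_{i+1})/d_{i+1}):
  m_1 = 1*15 - 0 = 15, d_1 = (254 - 15^2)/1 = 29/1 = 29, a_1 = floor((15 + 15)/29) = 1.
  m_2 = 29*1 - 15 = 14, d_2 = (254 - 14^2)/29 = 58/29 = 2, a_2 = floor((15 + 14)/2) = 14.
  m_3 = 2*14 - 14 = 14, d_3 = (254 - 14^2)/2 = 58/2 = 29, a_3 = floor((15 + 14)/29) = 1.
  m_4 = 29*1 - 14 = 15, d_4 = (254 - 15^2)/29 = 29/29 = 1, a_4 = floor((15 + 15)/1) = 30.
  m_5 = 1*30 - 15 = 15, d_5 = (254 - 15^2)/1 = 29/1 = 29: (m_5, d_5) = (m_1, d_1) = (15, 29), so from here the quotients repeat a_1, ..., a_4; the period length is 4.
Hence the expansion of sqrt(254) is a_0 = 15 followed by the repeating block 1, 14, 1, 30 (period 4).

[15; (1, 14, 1, 30)]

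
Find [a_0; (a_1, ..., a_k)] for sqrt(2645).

[51; (2, 3, 20, 3, 2, 102)]

Write x_i = (sqrt(2645) + m_i)/d_i with (m_0, d_0) = (0, 1). a_0 = floor(sqrt(2645)) = 51, since 51^2 = 2601 <= 2645 < 2704 = 52^2.
Iterate m_{i+1} = d_i*a_i - m_i, d_{i+1} = (2645 - m_{i+1}^2)/d_i, a_{i+1} = floor((a_0 + m_{i+1})/d_{i+1}):
  m_1 = 1*51 - 0 = 51, d_1 = (2645 - 51^2)/1 = 44/1 = 44, a_1 = floor((51 + 51)/44) = 2.
  m_2 = 44*2 - 51 = 37, d_2 = (2645 - 37^2)/44 = 1276/44 = 29, a_2 = floor((51 + 37)/29) = 3.
  m_3 = 29*3 - 37 = 50, d_3 = (2645 - 50^2)/29 = 145/29 = 5, a_3 = floor((51 + 50)/5) = 20.
  m_4 = 5*20 - 50 = 50, d_4 = (2645 - 50^2)/5 = 145/5 = 29, a_4 = floor((51 + 50)/29) = 3.
  m_5 = 29*3 - 50 = 37, d_5 = (2645 - 37^2)/29 = 1276/29 = 44, a_5 = floor((51 + 37)/44) = 2.
  m_6 = 44*2 - 37 = 51, d_6 = (2645 - 51^2)/44 = 44/44 = 1, a_6 = floor((51 + 51)/1) = 102.
  m_7 = 1*102 - 51 = 51, d_7 = (2645 - 51^2)/1 = 44/1 = 44: (m_7, d_7) = (m_1, d_1) = (51, 44), so from here the quotients repeat a_1, ..., a_6; the period length is 6.
Hence the expansion of sqrt(2645) is a_0 = 51 followed by the repeating block 2, 3, 20, 3, 2, 102 (period 6).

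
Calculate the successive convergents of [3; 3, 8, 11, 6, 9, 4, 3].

Using the convergent recurrence p_i = a_i*p_{i-1} + p_{i-2}, q_i = a_i*q_{i-1} + q_{i-2} with p_{-2}=0, p_{-1}=1, q_{-2}=1, q_{-1}=0:
  i=0: a_0=3, p_0 = 3*1 + 0 = 3, q_0 = 3*0 + 1 = 1.
  i=1: a_1=3, p_1 = 3*3 + 1 = 10, q_1 = 3*1 + 0 = 3.
  i=2: a_2=8, p_2 = 8*10 + 3 = 83, q_2 = 8*3 + 1 = 25.
  i=3: a_3=11, p_3 = 11*83 + 10 = 923, q_3 = 11*25 + 3 = 278.
  i=4: a_4=6, p_4 = 6*923 + 83 = 5621, q_4 = 6*278 + 25 = 1693.
  i=5: a_5=9, p_5 = 9*5621 + 923 = 51512, q_5 = 9*1693 + 278 = 15515.
  i=6: a_6=4, p_6 = 4*51512 + 5621 = 211669, q_6 = 4*15515 + 1693 = 63753.
  i=7: a_7=3, p_7 = 3*211669 + 51512 = 686519, q_7 = 3*63753 + 15515 = 206774.

3/1, 10/3, 83/25, 923/278, 5621/1693, 51512/15515, 211669/63753, 686519/206774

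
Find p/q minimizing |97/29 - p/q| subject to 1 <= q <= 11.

Expand x = 97/29 as a continued fraction with the Euclidean algorithm:
  97 = 3*29 + 10, so a_0 = 3.
  29 = 2*10 + 9, so a_1 = 2.
  10 = 1*9 + 1, so a_2 = 1.
  9 = 9*1 + 0, so a_3 = 9.
so x = [3; 2, 1, 9].
Convergents (p_i = a_i*p_{i-1} + p_{i-2}, q_i = a_i*q_{i-1} + q_{i-2} with p_{-2}=0, p_{-1}=1, q_{-2}=1, q_{-1}=0), until the denominator exceeds 11:
  i=0: a_0=3, p_0 = 3*1 + 0 = 3, q_0 = 3*0 + 1 = 1.
  i=1: a_1=2, p_1 = 2*3 + 1 = 7, q_1 = 2*1 + 0 = 2.
  i=2: a_2=1, p_2 = 1*7 + 3 = 10, q_2 = 1*2 + 1 = 3.
  i=3: a_3=9, p_3 = 9*10 + 7 = 97, q_3 = 9*3 + 2 = 29.
q_3 = 29 > 11, so the last convergent with denominator <= 11 is p_2/q_2 = 10/3.
The closest fraction with denominator <= 11 is either p_2/q_2 or the intermediate fraction (k*p_2 + p_1)/(k*q_2 + q_1) with the largest k >= 1 whose denominator stays <= 11; these approach x as k grows, and every other convergent or intermediate fraction in range is farther away.
Largest k: floor((11 - q_1)/q_2) = floor((11 - 2)/3) = 3.
That gives (3*10 + 7)/(3*3 + 2) = 37/11.
Compare the errors: |x - 10/3| = |97*3 - 10*29|/(29*3) = 1/87, and |x - 37/11| = |97*11 - 37*29|/(29*11) = 6/319.
Cross-multiplying, 1*319 = 319 < 522 = 6*87, so 1/87 is smaller: the convergent 10/3 is closer to x than 37/11.

10/3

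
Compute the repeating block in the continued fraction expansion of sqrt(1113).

Write x_i = (sqrt(1113) + m_i)/d_i with (m_0, d_0) = (0, 1). a_0 = floor(sqrt(1113)) = 33, since 33^2 = 1089 <= 1113 < 1156 = 34^2.
Iterate m_{i+1} = d_i*a_i - m_i, d_{i+1} = (1113 - m_{i+1}^2)/d_i, a_{i+1} = floor((a_0 + m_{i+1})/d_{i+1}):
  m_1 = 1*33 - 0 = 33, d_1 = (1113 - 33^2)/1 = 24/1 = 24, a_1 = floor((33 + 33)/24) = 2.
  m_2 = 24*2 - 33 = 15, d_2 = (1113 - 15^2)/24 = 888/24 = 37, a_2 = floor((33 + 15)/37) = 1.
  m_3 = 37*1 - 15 = 22, d_3 = (1113 - 22^2)/37 = 629/37 = 17, a_3 = floor((33 + 22)/17) = 3.
  m_4 = 17*3 - 22 = 29, d_4 = (1113 - 29^2)/17 = 272/17 = 16, a_4 = floor((33 + 29)/16) = 3.
  m_5 = 16*3 - 29 = 19, d_5 = (1113 - 19^2)/16 = 752/16 = 47, a_5 = floor((33 + 19)/47) = 1.
  m_6 = 47*1 - 19 = 28, d_6 = (1113 - 28^2)/47 = 329/47 = 7, a_6 = floor((33 + 28)/7) = 8.
  m_7 = 7*8 - 28 = 28, d_7 = (1113 - 28^2)/7 = 329/7 = 47, a_7 = floor((33 + 28)/47) = 1.
  m_8 = 47*1 - 28 = 19, d_8 = (1113 - 19^2)/47 = 752/47 = 16, a_8 = floor((33 + 19)/16) = 3.
  m_9 = 16*3 - 19 = 29, d_9 = (1113 - 29^2)/16 = 272/16 = 17, a_9 = floor((33 + 29)/17) = 3.
  m_10 = 17*3 - 29 = 22, d_10 = (1113 - 22^2)/17 = 629/17 = 37, a_10 = floor((33 + 22)/37) = 1.
  m_11 = 37*1 - 22 = 15, d_11 = (1113 - 15^2)/37 = 888/37 = 24, a_11 = floor((33 + 15)/24) = 2.
  m_12 = 24*2 - 15 = 33, d_12 = (1113 - 33^2)/24 = 24/24 = 1, a_12 = floor((33 + 33)/1) = 66.
  m_13 = 1*66 - 33 = 33, d_13 = (1113 - 33^2)/1 = 24/1 = 24: (m_13, d_13) = (m_1, d_1) = (33, 24), so from here the quotients repeat a_1, ..., a_12; the period length is 12.
Hence the expansion of sqrt(1113) is a_0 = 33 followed by the repeating block 2, 1, 3, 3, 1, 8, 1, 3, 3, 1, 2, 66 (period 12).

[33; (2, 1, 3, 3, 1, 8, 1, 3, 3, 1, 2, 66)]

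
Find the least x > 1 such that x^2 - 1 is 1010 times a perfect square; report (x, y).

First expand sqrt(1010) as a continued fraction. With x_i = (sqrt(1010) + m_i)/d_i and (m_0, d_0) = (0, 1): a_0 = floor(sqrt(1010)) = 31, since 31^2 = 961 <= 1010 < 1024 = 32^2.
Iterate m_{i+1} = d_i*a_i - m_i, d_{i+1} = (1010 - m_{i+1}^2)/d_i, a_{i+1} = floor((a_0 + m_{i+1})/d_{i+1}):
  m_1 = 1*31 - 0 = 31, d_1 = (1010 - 31^2)/1 = 49/1 = 49, a_1 = floor((31 + 31)/49) = 1.
  m_2 = 49*1 - 31 = 18, d_2 = (1010 - 18^2)/49 = 686/49 = 14, a_2 = floor((31 + 18)/14) = 3.
  m_3 = 14*3 - 18 = 24, d_3 = (1010 - 24^2)/14 = 434/14 = 31, a_3 = floor((31 + 24)/31) = 1.
  m_4 = 31*1 - 24 = 7, d_4 = (1010 - 7^2)/31 = 961/31 = 31, a_4 = floor((31 + 7)/31) = 1.
  m_5 = 31*1 - 7 = 24, d_5 = (1010 - 24^2)/31 = 434/31 = 14, a_5 = floor((31 + 24)/14) = 3.
  m_6 = 14*3 - 24 = 18, d_6 = (1010 - 18^2)/14 = 686/14 = 49, a_6 = floor((31 + 18)/49) = 1.
  m_7 = 49*1 - 18 = 31, d_7 = (1010 - 31^2)/49 = 49/49 = 1, a_7 = floor((31 + 31)/1) = 62.
  m_8 = 1*62 - 31 = 31, d_8 = (1010 - 31^2)/1 = 49/1 = 49: (m_8, d_8) = (m_1, d_1) = (31, 49), so from here the quotients repeat a_1, ..., a_7; the period length is 7.
So sqrt(1010) = [31; (1, 3, 1, 1, 3, 1, 62)] with period length k = 7.
k is odd, so (p_{k-1}, q_{k-1}) only solves x^2 - 1010y^2 = -1 and the fundamental solution of x^2 - 1010y^2 = 1 is (p_{2k-1}, q_{2k-1}) = (p_13, q_13); compute convergents through index 13, running through the period twice.
Convergents (p_i = a_i*p_{i-1} + p_{i-2}, q_i = a_i*q_{i-1} + q_{i-2} with p_{-2}=0, p_{-1}=1, q_{-2}=1, q_{-1}=0):
  i=0: a_0=31, p_0 = 31*1 + 0 = 31, q_0 = 31*0 + 1 = 1.
  i=1: a_1=1, p_1 = 1*31 + 1 = 32, q_1 = 1*1 + 0 = 1.
  i=2: a_2=3, p_2 = 3*32 + 31 = 127, q_2 = 3*1 + 1 = 4.
  i=3: a_3=1, p_3 = 1*127 + 32 = 159, q_3 = 1*4 + 1 = 5.
  i=4: a_4=1, p_4 = 1*159 + 127 = 286, q_4 = 1*5 + 4 = 9.
  i=5: a_5=3, p_5 = 3*286 + 159 = 1017, q_5 = 3*9 + 5 = 32.
  i=6: a_6=1, p_6 = 1*1017 + 286 = 1303, q_6 = 1*32 + 9 = 41.
  i=7: a_7=62, p_7 = 62*1303 + 1017 = 81803, q_7 = 62*41 + 32 = 2574.
  i=8: a_8=1, p_8 = 1*81803 + 1303 = 83106, q_8 = 1*2574 + 41 = 2615.
  i=9: a_9=3, p_9 = 3*83106 + 81803 = 331121, q_9 = 3*2615 + 2574 = 10419.
  i=10: a_10=1, p_10 = 1*331121 + 83106 = 414227, q_10 = 1*10419 + 2615 = 13034.
  i=11: a_11=1, p_11 = 1*414227 + 331121 = 745348, q_11 = 1*13034 + 10419 = 23453.
  i=12: a_12=3, p_12 = 3*745348 + 414227 = 2650271, q_12 = 3*23453 + 13034 = 83393.
  i=13: a_13=1, p_13 = 1*2650271 + 745348 = 3395619, q_13 = 1*83393 + 23453 = 106846.
Indeed p_6^2 - 1010*q_6^2 = 1697809 - 1697810 = -1, not +1.
Check: 3395619^2 - 1010*106846^2 = 11530228393161 - 11530228393160 = 1, so (x, y) = (3395619, 106846) solves the equation, and by the theorem it is the least positive solution.

(x, y) = (3395619, 106846)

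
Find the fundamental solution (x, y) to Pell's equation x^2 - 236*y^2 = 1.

(x, y) = (561799, 36570)

First expand sqrt(236) as a continued fraction. With x_i = (sqrt(236) + m_i)/d_i and (m_0, d_0) = (0, 1): a_0 = floor(sqrt(236)) = 15, since 15^2 = 225 <= 236 < 256 = 16^2.
Iterate m_{i+1} = d_i*a_i - m_i, d_{i+1} = (236 - m_{i+1}^2)/d_i, a_{i+1} = floor((a_0 + m_{i+1})/d_{i+1}):
  m_1 = 1*15 - 0 = 15, d_1 = (236 - 15^2)/1 = 11/1 = 11, a_1 = floor((15 + 15)/11) = 2.
  m_2 = 11*2 - 15 = 7, d_2 = (236 - 7^2)/11 = 187/11 = 17, a_2 = floor((15 + 7)/17) = 1.
  m_3 = 17*1 - 7 = 10, d_3 = (236 - 10^2)/17 = 136/17 = 8, a_3 = floor((15 + 10)/8) = 3.
  m_4 = 8*3 - 10 = 14, d_4 = (236 - 14^2)/8 = 40/8 = 5, a_4 = floor((15 + 14)/5) = 5.
  m_5 = 5*5 - 14 = 11, d_5 = (236 - 11^2)/5 = 115/5 = 23, a_5 = floor((15 + 11)/23) = 1.
  m_6 = 23*1 - 11 = 12, d_6 = (236 - 12^2)/23 = 92/23 = 4, a_6 = floor((15 + 12)/4) = 6.
  m_7 = 4*6 - 12 = 12, d_7 = (236 - 12^2)/4 = 92/4 = 23, a_7 = floor((15 + 12)/23) = 1.
  m_8 = 23*1 - 12 = 11, d_8 = (236 - 11^2)/23 = 115/23 = 5, a_8 = floor((15 + 11)/5) = 5.
  m_9 = 5*5 - 11 = 14, d_9 = (236 - 14^2)/5 = 40/5 = 8, a_9 = floor((15 + 14)/8) = 3.
  m_10 = 8*3 - 14 = 10, d_10 = (236 - 10^2)/8 = 136/8 = 17, a_10 = floor((15 + 10)/17) = 1.
  m_11 = 17*1 - 10 = 7, d_11 = (236 - 7^2)/17 = 187/17 = 11, a_11 = floor((15 + 7)/11) = 2.
  m_12 = 11*2 - 7 = 15, d_12 = (236 - 15^2)/11 = 11/11 = 1, a_12 = floor((15 + 15)/1) = 30.
  m_13 = 1*30 - 15 = 15, d_13 = (236 - 15^2)/1 = 11/1 = 11: (m_13, d_13) = (m_1, d_1) = (15, 11), so from here the quotients repeat a_1, ..., a_12; the period length is 12.
So sqrt(236) = [15; (2, 1, 3, 5, 1, 6, 1, 5, 3, 1, 2, 30)] with period length k = 12.
k is even, so the fundamental solution of x^2 - 236y^2 = 1 is (p_{k-1}, q_{k-1}) = (p_11, q_11); compute convergents through index 11.
Convergents (p_i = a_i*p_{i-1} + p_{i-2}, q_i = a_i*q_{i-1} + q_{i-2} with p_{-2}=0, p_{-1}=1, q_{-2}=1, q_{-1}=0):
  i=0: a_0=15, p_0 = 15*1 + 0 = 15, q_0 = 15*0 + 1 = 1.
  i=1: a_1=2, p_1 = 2*15 + 1 = 31, q_1 = 2*1 + 0 = 2.
  i=2: a_2=1, p_2 = 1*31 + 15 = 46, q_2 = 1*2 + 1 = 3.
  i=3: a_3=3, p_3 = 3*46 + 31 = 169, q_3 = 3*3 + 2 = 11.
  i=4: a_4=5, p_4 = 5*169 + 46 = 891, q_4 = 5*11 + 3 = 58.
  i=5: a_5=1, p_5 = 1*891 + 169 = 1060, q_5 = 1*58 + 11 = 69.
  i=6: a_6=6, p_6 = 6*1060 + 891 = 7251, q_6 = 6*69 + 58 = 472.
  i=7: a_7=1, p_7 = 1*7251 + 1060 = 8311, q_7 = 1*472 + 69 = 541.
  i=8: a_8=5, p_8 = 5*8311 + 7251 = 48806, q_8 = 5*541 + 472 = 3177.
  i=9: a_9=3, p_9 = 3*48806 + 8311 = 154729, q_9 = 3*3177 + 541 = 10072.
  i=10: a_10=1, p_10 = 1*154729 + 48806 = 203535, q_10 = 1*10072 + 3177 = 13249.
  i=11: a_11=2, p_11 = 2*203535 + 154729 = 561799, q_11 = 2*13249 + 10072 = 36570.
Check: 561799^2 - 236*36570^2 = 315618116401 - 315618116400 = 1, so (x, y) = (561799, 36570) solves the equation, and by the theorem it is the least positive solution.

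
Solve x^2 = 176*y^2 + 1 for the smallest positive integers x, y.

First expand sqrt(176) as a continued fraction. With x_i = (sqrt(176) + m_i)/d_i and (m_0, d_0) = (0, 1): a_0 = floor(sqrt(176)) = 13, since 13^2 = 169 <= 176 < 196 = 14^2.
Iterate m_{i+1} = d_i*a_i - m_i, d_{i+1} = (176 - m_{i+1}^2)/d_i, a_{i+1} = floor((a_0 + m_{i+1})/d_{i+1}):
  m_1 = 1*13 - 0 = 13, d_1 = (176 - 13^2)/1 = 7/1 = 7, a_1 = floor((13 + 13)/7) = 3.
  m_2 = 7*3 - 13 = 8, d_2 = (176 - 8^2)/7 = 112/7 = 16, a_2 = floor((13 + 8)/16) = 1.
  m_3 = 16*1 - 8 = 8, d_3 = (176 - 8^2)/16 = 112/16 = 7, a_3 = floor((13 + 8)/7) = 3.
  m_4 = 7*3 - 8 = 13, d_4 = (176 - 13^2)/7 = 7/7 = 1, a_4 = floor((13 + 13)/1) = 26.
  m_5 = 1*26 - 13 = 13, d_5 = (176 - 13^2)/1 = 7/1 = 7: (m_5, d_5) = (m_1, d_1) = (13, 7), so from here the quotients repeat a_1, ..., a_4; the period length is 4.
So sqrt(176) = [13; (3, 1, 3, 26)] with period length k = 4.
k is even, so the fundamental solution of x^2 - 176y^2 = 1 is (p_{k-1}, q_{k-1}) = (p_3, q_3); compute convergents through index 3.
Convergents (p_i = a_i*p_{i-1} + p_{i-2}, q_i = a_i*q_{i-1} + q_{i-2} with p_{-2}=0, p_{-1}=1, q_{-2}=1, q_{-1}=0):
  i=0: a_0=13, p_0 = 13*1 + 0 = 13, q_0 = 13*0 + 1 = 1.
  i=1: a_1=3, p_1 = 3*13 + 1 = 40, q_1 = 3*1 + 0 = 3.
  i=2: a_2=1, p_2 = 1*40 + 13 = 53, q_2 = 1*3 + 1 = 4.
  i=3: a_3=3, p_3 = 3*53 + 40 = 199, q_3 = 3*4 + 3 = 15.
Check: 199^2 - 176*15^2 = 39601 - 39600 = 1, so (x, y) = (199, 15) solves the equation, and by the theorem it is the least positive solution.

(x, y) = (199, 15)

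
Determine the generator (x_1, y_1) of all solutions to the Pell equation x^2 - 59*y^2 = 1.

First expand sqrt(59) as a continued fraction. With x_i = (sqrt(59) + m_i)/d_i and (m_0, d_0) = (0, 1): a_0 = floor(sqrt(59)) = 7, since 7^2 = 49 <= 59 < 64 = 8^2.
Iterate m_{i+1} = d_i*a_i - m_i, d_{i+1} = (59 - m_{i+1}^2)/d_i, a_{i+1} = floor((a_0 + m_{i+1})/d_{i+1}):
  m_1 = 1*7 - 0 = 7, d_1 = (59 - 7^2)/1 = 10/1 = 10, a_1 = floor((7 + 7)/10) = 1.
  m_2 = 10*1 - 7 = 3, d_2 = (59 - 3^2)/10 = 50/10 = 5, a_2 = floor((7 + 3)/5) = 2.
  m_3 = 5*2 - 3 = 7, d_3 = (59 - 7^2)/5 = 10/5 = 2, a_3 = floor((7 + 7)/2) = 7.
  m_4 = 2*7 - 7 = 7, d_4 = (59 - 7^2)/2 = 10/2 = 5, a_4 = floor((7 + 7)/5) = 2.
  m_5 = 5*2 - 7 = 3, d_5 = (59 - 3^2)/5 = 50/5 = 10, a_5 = floor((7 + 3)/10) = 1.
  m_6 = 10*1 - 3 = 7, d_6 = (59 - 7^2)/10 = 10/10 = 1, a_6 = floor((7 + 7)/1) = 14.
  m_7 = 1*14 - 7 = 7, d_7 = (59 - 7^2)/1 = 10/1 = 10: (m_7, d_7) = (m_1, d_1) = (7, 10), so from here the quotients repeat a_1, ..., a_6; the period length is 6.
So sqrt(59) = [7; (1, 2, 7, 2, 1, 14)] with period length k = 6.
k is even, so the fundamental solution of x^2 - 59y^2 = 1 is (p_{k-1}, q_{k-1}) = (p_5, q_5); compute convergents through index 5.
Convergents (p_i = a_i*p_{i-1} + p_{i-2}, q_i = a_i*q_{i-1} + q_{i-2} with p_{-2}=0, p_{-1}=1, q_{-2}=1, q_{-1}=0):
  i=0: a_0=7, p_0 = 7*1 + 0 = 7, q_0 = 7*0 + 1 = 1.
  i=1: a_1=1, p_1 = 1*7 + 1 = 8, q_1 = 1*1 + 0 = 1.
  i=2: a_2=2, p_2 = 2*8 + 7 = 23, q_2 = 2*1 + 1 = 3.
  i=3: a_3=7, p_3 = 7*23 + 8 = 169, q_3 = 7*3 + 1 = 22.
  i=4: a_4=2, p_4 = 2*169 + 23 = 361, q_4 = 2*22 + 3 = 47.
  i=5: a_5=1, p_5 = 1*361 + 169 = 530, q_5 = 1*47 + 22 = 69.
Check: 530^2 - 59*69^2 = 280900 - 280899 = 1, so (x, y) = (530, 69) solves the equation, and by the theorem it is the least positive solution.

(x, y) = (530, 69)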